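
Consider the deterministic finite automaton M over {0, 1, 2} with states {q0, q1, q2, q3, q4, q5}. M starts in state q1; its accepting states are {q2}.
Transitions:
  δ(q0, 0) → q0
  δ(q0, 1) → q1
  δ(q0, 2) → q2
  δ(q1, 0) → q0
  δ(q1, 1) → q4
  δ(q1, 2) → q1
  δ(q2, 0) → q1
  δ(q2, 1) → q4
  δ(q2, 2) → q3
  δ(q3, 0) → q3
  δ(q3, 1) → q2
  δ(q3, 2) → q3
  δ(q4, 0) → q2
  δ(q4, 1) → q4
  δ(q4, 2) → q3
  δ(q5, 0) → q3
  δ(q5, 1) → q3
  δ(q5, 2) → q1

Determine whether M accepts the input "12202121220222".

q1 --1--> q4
q4 --2--> q3
q3 --2--> q3
q3 --0--> q3
q3 --2--> q3
q3 --1--> q2
q2 --2--> q3
q3 --1--> q2
q2 --2--> q3
q3 --2--> q3
q3 --0--> q3
q3 --2--> q3
q3 --2--> q3
q3 --2--> q3
End in state q3, which is not an accepting state.

rejected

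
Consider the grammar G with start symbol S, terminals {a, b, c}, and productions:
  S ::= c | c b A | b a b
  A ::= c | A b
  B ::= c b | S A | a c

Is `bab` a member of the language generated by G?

S ⇒ bab

yes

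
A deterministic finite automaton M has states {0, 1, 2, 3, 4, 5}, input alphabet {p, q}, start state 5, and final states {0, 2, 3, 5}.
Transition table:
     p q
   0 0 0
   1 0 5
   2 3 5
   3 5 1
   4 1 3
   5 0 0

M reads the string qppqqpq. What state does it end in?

0

5 --q--> 0
0 --p--> 0
0 --p--> 0
0 --q--> 0
0 --q--> 0
0 --p--> 0
0 --q--> 0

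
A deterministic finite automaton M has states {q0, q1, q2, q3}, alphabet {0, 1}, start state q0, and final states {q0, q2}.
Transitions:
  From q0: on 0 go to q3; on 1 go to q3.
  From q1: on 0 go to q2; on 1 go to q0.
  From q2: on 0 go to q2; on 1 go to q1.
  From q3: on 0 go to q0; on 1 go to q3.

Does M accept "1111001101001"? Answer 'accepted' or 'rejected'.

q0 --1--> q3
q3 --1--> q3
q3 --1--> q3
q3 --1--> q3
q3 --0--> q0
q0 --0--> q3
q3 --1--> q3
q3 --1--> q3
q3 --0--> q0
q0 --1--> q3
q3 --0--> q0
q0 --0--> q3
q3 --1--> q3
End in state q3, which is not an accepting state.

rejected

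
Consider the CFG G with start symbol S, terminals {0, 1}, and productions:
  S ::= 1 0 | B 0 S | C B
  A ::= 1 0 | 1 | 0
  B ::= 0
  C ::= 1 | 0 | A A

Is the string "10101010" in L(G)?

no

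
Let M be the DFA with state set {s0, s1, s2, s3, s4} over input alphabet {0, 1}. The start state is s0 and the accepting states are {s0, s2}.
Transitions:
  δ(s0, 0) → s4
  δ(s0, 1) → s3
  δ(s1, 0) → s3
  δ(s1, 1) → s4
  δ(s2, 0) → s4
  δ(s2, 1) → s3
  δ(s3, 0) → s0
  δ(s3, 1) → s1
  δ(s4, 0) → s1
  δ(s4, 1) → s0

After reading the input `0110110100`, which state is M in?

s0 --0--> s4
s4 --1--> s0
s0 --1--> s3
s3 --0--> s0
s0 --1--> s3
s3 --1--> s1
s1 --0--> s3
s3 --1--> s1
s1 --0--> s3
s3 --0--> s0

s0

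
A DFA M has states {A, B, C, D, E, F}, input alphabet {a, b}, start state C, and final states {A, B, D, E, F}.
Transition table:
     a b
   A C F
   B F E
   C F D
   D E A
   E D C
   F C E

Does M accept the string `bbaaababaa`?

rejected

C --b--> D
D --b--> A
A --a--> C
C --a--> F
F --a--> C
C --b--> D
D --a--> E
E --b--> C
C --a--> F
F --a--> C
End in state C, which is not an accepting state.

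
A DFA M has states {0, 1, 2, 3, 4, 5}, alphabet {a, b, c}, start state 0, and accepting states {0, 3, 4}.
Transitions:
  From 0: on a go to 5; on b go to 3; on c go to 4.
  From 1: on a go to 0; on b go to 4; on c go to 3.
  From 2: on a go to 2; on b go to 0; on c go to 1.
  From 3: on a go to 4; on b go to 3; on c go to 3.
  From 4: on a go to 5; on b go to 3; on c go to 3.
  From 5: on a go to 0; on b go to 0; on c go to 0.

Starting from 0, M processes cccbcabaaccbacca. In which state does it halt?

4

0 --c--> 4
4 --c--> 3
3 --c--> 3
3 --b--> 3
3 --c--> 3
3 --a--> 4
4 --b--> 3
3 --a--> 4
4 --a--> 5
5 --c--> 0
0 --c--> 4
4 --b--> 3
3 --a--> 4
4 --c--> 3
3 --c--> 3
3 --a--> 4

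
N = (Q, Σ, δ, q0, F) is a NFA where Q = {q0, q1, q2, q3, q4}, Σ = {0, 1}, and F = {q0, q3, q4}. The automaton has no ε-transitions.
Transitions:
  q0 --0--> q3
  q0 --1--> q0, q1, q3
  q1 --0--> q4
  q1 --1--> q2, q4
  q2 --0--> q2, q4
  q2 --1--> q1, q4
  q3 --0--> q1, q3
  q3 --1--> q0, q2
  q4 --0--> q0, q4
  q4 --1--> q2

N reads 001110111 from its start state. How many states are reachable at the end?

Start: {q0}
read 0: {q3}
read 0: {q1, q3}
read 1: {q0, q2, q4}
read 1: {q0, q1, q2, q3, q4}
read 1: {q0, q1, q2, q3, q4}
read 0: {q0, q1, q2, q3, q4}
read 1: {q0, q1, q2, q3, q4}
read 1: {q0, q1, q2, q3, q4}
read 1: {q0, q1, q2, q3, q4}
Final reachable set {q0, q1, q2, q3, q4} has 5 states.

5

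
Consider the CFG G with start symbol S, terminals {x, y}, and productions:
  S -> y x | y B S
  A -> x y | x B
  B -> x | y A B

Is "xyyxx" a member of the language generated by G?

no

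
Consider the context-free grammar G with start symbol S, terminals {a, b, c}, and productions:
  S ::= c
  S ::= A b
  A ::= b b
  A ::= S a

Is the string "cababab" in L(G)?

yes

S ⇒ Ab ⇒ Sab ⇒ Abab ⇒ Sabab ⇒ Ababab ⇒ Sababab ⇒ cababab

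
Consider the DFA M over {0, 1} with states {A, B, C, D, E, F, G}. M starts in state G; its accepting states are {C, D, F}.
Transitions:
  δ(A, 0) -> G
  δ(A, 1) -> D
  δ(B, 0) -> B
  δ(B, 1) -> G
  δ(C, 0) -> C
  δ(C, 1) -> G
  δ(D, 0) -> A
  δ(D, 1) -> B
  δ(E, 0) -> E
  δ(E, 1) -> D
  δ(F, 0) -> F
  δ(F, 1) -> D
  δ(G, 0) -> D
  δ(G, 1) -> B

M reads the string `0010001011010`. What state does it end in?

D

G --0--> D
D --0--> A
A --1--> D
D --0--> A
A --0--> G
G --0--> D
D --1--> B
B --0--> B
B --1--> G
G --1--> B
B --0--> B
B --1--> G
G --0--> D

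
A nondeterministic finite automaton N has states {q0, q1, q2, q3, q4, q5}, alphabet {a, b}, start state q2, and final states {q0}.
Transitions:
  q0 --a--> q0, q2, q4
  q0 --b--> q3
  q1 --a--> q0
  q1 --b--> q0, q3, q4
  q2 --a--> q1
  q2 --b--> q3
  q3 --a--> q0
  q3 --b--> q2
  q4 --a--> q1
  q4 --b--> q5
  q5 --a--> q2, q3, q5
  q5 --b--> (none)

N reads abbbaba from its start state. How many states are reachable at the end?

Start: {q2}
read a: {q1}
read b: {q0, q3, q4}
read b: {q2, q3, q5}
read b: {q2, q3}
read a: {q0, q1}
read b: {q0, q3, q4}
read a: {q0, q1, q2, q4}
Final reachable set {q0, q1, q2, q4} has 4 states.

4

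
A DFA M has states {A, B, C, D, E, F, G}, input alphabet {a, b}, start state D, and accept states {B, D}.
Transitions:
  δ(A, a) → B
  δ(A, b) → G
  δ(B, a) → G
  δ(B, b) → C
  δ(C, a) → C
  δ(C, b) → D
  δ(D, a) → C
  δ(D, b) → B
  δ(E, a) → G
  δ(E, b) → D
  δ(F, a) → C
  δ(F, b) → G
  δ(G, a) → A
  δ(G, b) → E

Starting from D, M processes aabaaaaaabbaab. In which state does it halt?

G

D --a--> C
C --a--> C
C --b--> D
D --a--> C
C --a--> C
C --a--> C
C --a--> C
C --a--> C
C --a--> C
C --b--> D
D --b--> B
B --a--> G
G --a--> A
A --b--> G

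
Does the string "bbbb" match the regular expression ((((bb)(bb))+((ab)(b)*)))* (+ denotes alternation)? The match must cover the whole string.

Split into 1 piece bbbb; each matches (((bb)(bb))+((ab)(b)*)).

yes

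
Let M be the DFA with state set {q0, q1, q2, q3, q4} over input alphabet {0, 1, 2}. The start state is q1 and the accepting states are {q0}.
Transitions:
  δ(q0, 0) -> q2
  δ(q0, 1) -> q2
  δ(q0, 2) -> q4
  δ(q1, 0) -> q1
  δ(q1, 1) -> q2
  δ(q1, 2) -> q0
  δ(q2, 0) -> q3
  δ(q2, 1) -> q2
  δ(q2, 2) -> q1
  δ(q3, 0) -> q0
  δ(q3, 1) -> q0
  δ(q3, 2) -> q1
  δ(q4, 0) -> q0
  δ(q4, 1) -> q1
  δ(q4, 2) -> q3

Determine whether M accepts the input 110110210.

rejected

q1 --1--> q2
q2 --1--> q2
q2 --0--> q3
q3 --1--> q0
q0 --1--> q2
q2 --0--> q3
q3 --2--> q1
q1 --1--> q2
q2 --0--> q3
End in state q3, which is not an accepting state.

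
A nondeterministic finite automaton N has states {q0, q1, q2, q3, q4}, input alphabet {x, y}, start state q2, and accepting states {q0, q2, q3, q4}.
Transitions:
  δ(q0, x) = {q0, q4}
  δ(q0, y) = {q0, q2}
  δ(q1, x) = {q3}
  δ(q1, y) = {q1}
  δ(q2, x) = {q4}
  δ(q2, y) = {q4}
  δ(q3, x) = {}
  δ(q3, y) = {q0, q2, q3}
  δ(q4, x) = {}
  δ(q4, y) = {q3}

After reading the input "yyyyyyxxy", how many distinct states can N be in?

Start: {q2}
read y: {q4}
read y: {q3}
read y: {q0, q2, q3}
read y: {q0, q2, q3, q4}
read y: {q0, q2, q3, q4}
read y: {q0, q2, q3, q4}
read x: {q0, q4}
read x: {q0, q4}
read y: {q0, q2, q3}
Final reachable set {q0, q2, q3} has 3 states.

3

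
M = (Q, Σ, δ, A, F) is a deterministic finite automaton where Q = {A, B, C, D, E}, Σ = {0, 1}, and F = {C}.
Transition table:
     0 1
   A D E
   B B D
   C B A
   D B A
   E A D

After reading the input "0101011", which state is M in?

E

A --0--> D
D --1--> A
A --0--> D
D --1--> A
A --0--> D
D --1--> A
A --1--> E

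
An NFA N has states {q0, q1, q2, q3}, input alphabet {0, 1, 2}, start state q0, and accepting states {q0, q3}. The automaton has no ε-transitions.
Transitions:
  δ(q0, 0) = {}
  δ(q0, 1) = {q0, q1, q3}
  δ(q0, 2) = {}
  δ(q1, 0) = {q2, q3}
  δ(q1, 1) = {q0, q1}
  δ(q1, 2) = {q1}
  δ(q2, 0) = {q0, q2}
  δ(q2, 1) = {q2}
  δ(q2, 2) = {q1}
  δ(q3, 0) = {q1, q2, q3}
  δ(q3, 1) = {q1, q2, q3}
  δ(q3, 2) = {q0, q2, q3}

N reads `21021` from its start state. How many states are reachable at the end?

Start: {q0}
read 2: {}
The reachable set is empty and stays empty for the remaining 4 symbols.
Final reachable set {} has 0 states.

0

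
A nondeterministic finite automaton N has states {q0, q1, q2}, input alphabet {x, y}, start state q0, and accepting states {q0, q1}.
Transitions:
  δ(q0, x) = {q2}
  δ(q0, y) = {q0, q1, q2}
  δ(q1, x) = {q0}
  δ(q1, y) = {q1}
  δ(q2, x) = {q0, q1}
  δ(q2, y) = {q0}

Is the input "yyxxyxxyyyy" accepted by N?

accepted

Start: {q0}
read y: {q0, q1, q2}
read y: {q0, q1, q2}
read x: {q0, q1, q2}
read x: {q0, q1, q2}
read y: {q0, q1, q2}
read x: {q0, q1, q2}
read x: {q0, q1, q2}
read y: {q0, q1, q2}
read y: {q0, q1, q2}
read y: {q0, q1, q2}
read y: {q0, q1, q2}
Reachable ∩ accepting = {q0, q1} — nonempty.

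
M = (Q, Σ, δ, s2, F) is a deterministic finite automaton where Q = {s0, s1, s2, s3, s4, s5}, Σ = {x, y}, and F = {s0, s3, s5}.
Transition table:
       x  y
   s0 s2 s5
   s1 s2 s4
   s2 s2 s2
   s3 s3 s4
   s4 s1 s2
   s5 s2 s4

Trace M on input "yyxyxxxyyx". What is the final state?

s2 --y--> s2
s2 --y--> s2
s2 --x--> s2
s2 --y--> s2
s2 --x--> s2
s2 --x--> s2
s2 --x--> s2
s2 --y--> s2
s2 --y--> s2
s2 --x--> s2

s2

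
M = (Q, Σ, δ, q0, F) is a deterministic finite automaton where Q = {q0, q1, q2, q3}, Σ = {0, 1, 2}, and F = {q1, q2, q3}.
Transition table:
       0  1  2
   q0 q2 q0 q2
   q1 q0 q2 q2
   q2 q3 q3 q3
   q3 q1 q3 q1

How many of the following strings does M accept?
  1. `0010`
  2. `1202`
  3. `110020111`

2

`0010`: accepted
`1202`: accepted
`110020111`: rejected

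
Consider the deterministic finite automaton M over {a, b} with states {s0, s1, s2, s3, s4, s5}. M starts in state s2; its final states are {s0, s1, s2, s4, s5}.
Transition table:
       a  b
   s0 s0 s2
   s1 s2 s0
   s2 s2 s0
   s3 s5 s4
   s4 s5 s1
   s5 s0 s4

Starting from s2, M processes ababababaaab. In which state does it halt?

s0

s2 --a--> s2
s2 --b--> s0
s0 --a--> s0
s0 --b--> s2
s2 --a--> s2
s2 --b--> s0
s0 --a--> s0
s0 --b--> s2
s2 --a--> s2
s2 --a--> s2
s2 --a--> s2
s2 --b--> s0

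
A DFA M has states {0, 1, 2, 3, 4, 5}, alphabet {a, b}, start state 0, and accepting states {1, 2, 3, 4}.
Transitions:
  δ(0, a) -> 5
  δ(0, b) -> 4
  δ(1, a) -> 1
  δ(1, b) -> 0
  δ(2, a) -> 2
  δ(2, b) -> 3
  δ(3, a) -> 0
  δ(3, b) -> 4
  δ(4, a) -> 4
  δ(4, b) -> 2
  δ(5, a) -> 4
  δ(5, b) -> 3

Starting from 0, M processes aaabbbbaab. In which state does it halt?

0 --a--> 5
5 --a--> 4
4 --a--> 4
4 --b--> 2
2 --b--> 3
3 --b--> 4
4 --b--> 2
2 --a--> 2
2 --a--> 2
2 --b--> 3

3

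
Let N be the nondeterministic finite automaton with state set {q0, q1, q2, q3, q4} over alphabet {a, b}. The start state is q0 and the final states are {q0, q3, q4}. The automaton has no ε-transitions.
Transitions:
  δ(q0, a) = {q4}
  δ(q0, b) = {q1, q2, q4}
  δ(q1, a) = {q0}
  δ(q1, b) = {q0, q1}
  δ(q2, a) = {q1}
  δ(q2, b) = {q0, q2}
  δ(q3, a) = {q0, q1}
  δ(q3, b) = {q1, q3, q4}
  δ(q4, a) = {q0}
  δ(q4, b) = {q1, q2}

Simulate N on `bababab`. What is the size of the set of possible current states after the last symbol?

4

Start: {q0}
read b: {q1, q2, q4}
read a: {q0, q1}
read b: {q0, q1, q2, q4}
read a: {q0, q1, q4}
read b: {q0, q1, q2, q4}
read a: {q0, q1, q4}
read b: {q0, q1, q2, q4}
Final reachable set {q0, q1, q2, q4} has 4 states.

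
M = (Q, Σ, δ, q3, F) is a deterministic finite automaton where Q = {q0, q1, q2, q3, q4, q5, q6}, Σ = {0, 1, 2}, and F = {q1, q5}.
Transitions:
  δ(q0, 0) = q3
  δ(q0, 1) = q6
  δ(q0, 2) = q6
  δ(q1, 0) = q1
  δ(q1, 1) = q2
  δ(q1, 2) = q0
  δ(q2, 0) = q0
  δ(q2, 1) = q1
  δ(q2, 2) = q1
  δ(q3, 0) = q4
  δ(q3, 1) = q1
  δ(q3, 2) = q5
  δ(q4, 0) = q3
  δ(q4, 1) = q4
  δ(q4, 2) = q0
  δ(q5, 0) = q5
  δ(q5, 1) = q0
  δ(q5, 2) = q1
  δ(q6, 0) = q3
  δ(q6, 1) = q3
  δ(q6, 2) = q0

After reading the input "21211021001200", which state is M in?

q3 --2--> q5
q5 --1--> q0
q0 --2--> q6
q6 --1--> q3
q3 --1--> q1
q1 --0--> q1
q1 --2--> q0
q0 --1--> q6
q6 --0--> q3
q3 --0--> q4
q4 --1--> q4
q4 --2--> q0
q0 --0--> q3
q3 --0--> q4

q4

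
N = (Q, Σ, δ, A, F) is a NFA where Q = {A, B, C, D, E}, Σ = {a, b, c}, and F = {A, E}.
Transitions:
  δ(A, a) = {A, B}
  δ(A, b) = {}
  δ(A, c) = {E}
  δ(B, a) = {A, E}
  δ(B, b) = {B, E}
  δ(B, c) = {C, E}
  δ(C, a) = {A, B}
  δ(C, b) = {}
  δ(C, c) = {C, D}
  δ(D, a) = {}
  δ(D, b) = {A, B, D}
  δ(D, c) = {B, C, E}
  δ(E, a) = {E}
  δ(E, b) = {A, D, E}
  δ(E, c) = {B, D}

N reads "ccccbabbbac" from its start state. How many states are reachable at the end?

4

Start: {A}
read c: {E}
read c: {B, D}
read c: {B, C, E}
read c: {B, C, D, E}
read b: {A, B, D, E}
read a: {A, B, E}
read b: {A, B, D, E}
read b: {A, B, D, E}
read b: {A, B, D, E}
read a: {A, B, E}
read c: {B, C, D, E}
Final reachable set {B, C, D, E} has 4 states.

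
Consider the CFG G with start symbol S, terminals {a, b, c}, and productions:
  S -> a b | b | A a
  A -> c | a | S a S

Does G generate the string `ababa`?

yes

S ⇒ Aa ⇒ SaSa ⇒ abaSa ⇒ ababa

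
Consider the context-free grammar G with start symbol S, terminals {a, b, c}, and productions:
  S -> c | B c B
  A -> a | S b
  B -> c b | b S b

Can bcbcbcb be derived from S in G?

S ⇒ BcB ⇒ bSbcB ⇒ bcbcB ⇒ bcbcbSb ⇒ bcbcbcb

yes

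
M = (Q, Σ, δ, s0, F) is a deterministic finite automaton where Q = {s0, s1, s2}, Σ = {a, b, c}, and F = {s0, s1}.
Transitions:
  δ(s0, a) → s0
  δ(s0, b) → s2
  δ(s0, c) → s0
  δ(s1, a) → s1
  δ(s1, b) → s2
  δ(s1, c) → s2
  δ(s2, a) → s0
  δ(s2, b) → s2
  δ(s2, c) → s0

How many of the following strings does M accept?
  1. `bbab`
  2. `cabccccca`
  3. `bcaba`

2

`bbab`: rejected
`cabccccca`: accepted
`bcaba`: accepted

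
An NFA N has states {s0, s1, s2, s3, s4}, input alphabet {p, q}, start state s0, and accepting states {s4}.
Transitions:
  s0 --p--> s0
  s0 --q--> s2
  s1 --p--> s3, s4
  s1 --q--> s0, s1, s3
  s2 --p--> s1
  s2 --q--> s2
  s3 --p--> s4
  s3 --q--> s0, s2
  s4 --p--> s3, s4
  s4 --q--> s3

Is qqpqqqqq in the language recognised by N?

rejected

Start: {s0}
read q: {s2}
read q: {s2}
read p: {s1}
read q: {s0, s1, s3}
read q: {s0, s1, s2, s3}
read q: {s0, s1, s2, s3}
read q: {s0, s1, s2, s3}
read q: {s0, s1, s2, s3}
Reachable ∩ accepting = {} — empty.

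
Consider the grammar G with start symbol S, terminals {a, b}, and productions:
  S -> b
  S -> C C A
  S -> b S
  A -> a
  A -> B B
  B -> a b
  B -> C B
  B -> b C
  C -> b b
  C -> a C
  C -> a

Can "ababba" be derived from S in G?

no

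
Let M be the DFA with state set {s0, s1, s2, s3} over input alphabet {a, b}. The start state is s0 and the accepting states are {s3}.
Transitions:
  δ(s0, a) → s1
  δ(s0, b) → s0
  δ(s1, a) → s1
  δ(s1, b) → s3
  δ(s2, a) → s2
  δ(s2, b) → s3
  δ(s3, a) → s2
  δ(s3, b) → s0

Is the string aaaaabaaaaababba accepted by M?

rejected

s0 --a--> s1
s1 --a--> s1
s1 --a--> s1
s1 --a--> s1
s1 --a--> s1
s1 --b--> s3
s3 --a--> s2
s2 --a--> s2
s2 --a--> s2
s2 --a--> s2
s2 --a--> s2
s2 --b--> s3
s3 --a--> s2
s2 --b--> s3
s3 --b--> s0
s0 --a--> s1
End in state s1, which is not an accepting state.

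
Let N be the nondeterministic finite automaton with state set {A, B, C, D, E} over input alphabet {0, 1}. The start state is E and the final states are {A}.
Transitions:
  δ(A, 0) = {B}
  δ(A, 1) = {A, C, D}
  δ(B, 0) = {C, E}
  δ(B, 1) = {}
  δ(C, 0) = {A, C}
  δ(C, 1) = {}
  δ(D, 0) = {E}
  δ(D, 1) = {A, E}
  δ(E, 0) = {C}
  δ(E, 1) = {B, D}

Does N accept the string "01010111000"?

rejected

Start: {E}
read 0: {C}
read 1: {}
The reachable set is empty and stays empty for the remaining 9 symbols.
Reachable ∩ accepting = {} — empty.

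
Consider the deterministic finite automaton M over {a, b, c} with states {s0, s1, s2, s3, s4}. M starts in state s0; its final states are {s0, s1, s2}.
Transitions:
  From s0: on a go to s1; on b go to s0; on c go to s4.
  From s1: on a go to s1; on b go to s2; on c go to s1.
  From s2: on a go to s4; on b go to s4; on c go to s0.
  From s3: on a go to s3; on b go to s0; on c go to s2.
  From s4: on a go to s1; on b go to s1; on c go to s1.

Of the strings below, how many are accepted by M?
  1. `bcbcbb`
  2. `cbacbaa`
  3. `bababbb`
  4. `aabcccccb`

2

`bcbcbb`: rejected
`cbacbaa`: accepted
`bababbb`: rejected
`aabcccccb`: accepted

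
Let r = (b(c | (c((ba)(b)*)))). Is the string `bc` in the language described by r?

Split as b·c: b matches b and (c|(c((ba)(b)*))) matches c.

yes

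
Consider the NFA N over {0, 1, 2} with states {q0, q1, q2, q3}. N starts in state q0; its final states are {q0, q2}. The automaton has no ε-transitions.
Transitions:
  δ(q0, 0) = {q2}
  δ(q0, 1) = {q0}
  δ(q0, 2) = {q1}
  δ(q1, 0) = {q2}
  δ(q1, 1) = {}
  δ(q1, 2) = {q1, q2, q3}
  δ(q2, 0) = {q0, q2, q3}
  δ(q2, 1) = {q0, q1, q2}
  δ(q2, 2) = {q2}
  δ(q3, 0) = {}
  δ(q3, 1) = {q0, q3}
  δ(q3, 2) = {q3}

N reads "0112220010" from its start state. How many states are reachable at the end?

Start: {q0}
read 0: {q2}
read 1: {q0, q1, q2}
read 1: {q0, q1, q2}
read 2: {q1, q2, q3}
read 2: {q1, q2, q3}
read 2: {q1, q2, q3}
read 0: {q0, q2, q3}
read 0: {q0, q2, q3}
read 1: {q0, q1, q2, q3}
read 0: {q0, q2, q3}
Final reachable set {q0, q2, q3} has 3 states.

3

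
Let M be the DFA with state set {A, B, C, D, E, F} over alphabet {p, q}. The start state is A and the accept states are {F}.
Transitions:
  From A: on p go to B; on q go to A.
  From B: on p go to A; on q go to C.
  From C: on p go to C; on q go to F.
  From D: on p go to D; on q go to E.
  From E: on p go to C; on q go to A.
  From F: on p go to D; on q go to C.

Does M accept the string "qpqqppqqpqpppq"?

A --q--> A
A --p--> B
B --q--> C
C --q--> F
F --p--> D
D --p--> D
D --q--> E
E --q--> A
A --p--> B
B --q--> C
C --p--> C
C --p--> C
C --p--> C
C --q--> F
End in state F, which is an accepting state.

accepted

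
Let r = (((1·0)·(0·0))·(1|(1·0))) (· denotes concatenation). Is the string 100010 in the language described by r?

yes

Split as 1000·10: ((1·0)·(0·0)) matches 1000 and (1|(1·0)) matches 10.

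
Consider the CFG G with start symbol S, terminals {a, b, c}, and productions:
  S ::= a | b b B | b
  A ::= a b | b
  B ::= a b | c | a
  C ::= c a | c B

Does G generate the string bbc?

yes

S ⇒ bbB ⇒ bbc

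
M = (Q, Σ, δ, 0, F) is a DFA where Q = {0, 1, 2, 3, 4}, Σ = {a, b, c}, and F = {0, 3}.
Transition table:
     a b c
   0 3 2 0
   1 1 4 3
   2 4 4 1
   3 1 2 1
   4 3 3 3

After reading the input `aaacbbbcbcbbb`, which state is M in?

0 --a--> 3
3 --a--> 1
1 --a--> 1
1 --c--> 3
3 --b--> 2
2 --b--> 4
4 --b--> 3
3 --c--> 1
1 --b--> 4
4 --c--> 3
3 --b--> 2
2 --b--> 4
4 --b--> 3

3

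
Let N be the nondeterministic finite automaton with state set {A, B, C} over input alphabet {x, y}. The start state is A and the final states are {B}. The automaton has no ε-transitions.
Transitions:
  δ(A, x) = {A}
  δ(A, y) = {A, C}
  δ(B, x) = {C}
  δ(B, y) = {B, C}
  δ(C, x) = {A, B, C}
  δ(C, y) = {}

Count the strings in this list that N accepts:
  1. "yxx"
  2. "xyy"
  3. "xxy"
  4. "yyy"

1

"yxx": accepted
"xyy": rejected
"xxy": rejected
"yyy": rejected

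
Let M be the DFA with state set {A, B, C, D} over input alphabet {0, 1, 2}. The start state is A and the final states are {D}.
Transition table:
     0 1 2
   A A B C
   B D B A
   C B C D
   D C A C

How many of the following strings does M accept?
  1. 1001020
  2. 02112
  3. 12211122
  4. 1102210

1

1001020: rejected
02112: accepted
12211122: rejected
1102210: rejected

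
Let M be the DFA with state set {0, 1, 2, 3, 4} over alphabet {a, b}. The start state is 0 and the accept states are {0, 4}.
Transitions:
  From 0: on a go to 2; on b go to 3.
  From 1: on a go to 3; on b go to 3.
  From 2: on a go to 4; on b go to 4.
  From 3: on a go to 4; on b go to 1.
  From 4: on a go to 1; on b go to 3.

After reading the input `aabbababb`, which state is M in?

0 --a--> 2
2 --a--> 4
4 --b--> 3
3 --b--> 1
1 --a--> 3
3 --b--> 1
1 --a--> 3
3 --b--> 1
1 --b--> 3

3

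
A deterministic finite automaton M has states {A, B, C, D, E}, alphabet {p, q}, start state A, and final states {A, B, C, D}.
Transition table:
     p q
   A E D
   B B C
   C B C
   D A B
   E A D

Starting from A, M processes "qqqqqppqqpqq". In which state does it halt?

A --q--> D
D --q--> B
B --q--> C
C --q--> C
C --q--> C
C --p--> B
B --p--> B
B --q--> C
C --q--> C
C --p--> B
B --q--> C
C --q--> C

C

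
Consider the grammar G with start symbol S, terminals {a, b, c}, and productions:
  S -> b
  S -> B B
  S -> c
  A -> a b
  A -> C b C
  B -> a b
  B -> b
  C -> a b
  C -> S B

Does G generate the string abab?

yes

S ⇒ BB ⇒ abB ⇒ abab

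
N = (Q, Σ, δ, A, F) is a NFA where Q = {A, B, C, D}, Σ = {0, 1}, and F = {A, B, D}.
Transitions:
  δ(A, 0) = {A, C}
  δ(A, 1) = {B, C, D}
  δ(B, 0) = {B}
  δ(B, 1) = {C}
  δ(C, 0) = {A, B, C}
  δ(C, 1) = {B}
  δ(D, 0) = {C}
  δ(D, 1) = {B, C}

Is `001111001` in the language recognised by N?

accepted

Start: {A}
read 0: {A, C}
read 0: {A, B, C}
read 1: {B, C, D}
read 1: {B, C}
read 1: {B, C}
read 1: {B, C}
read 0: {A, B, C}
read 0: {A, B, C}
read 1: {B, C, D}
Reachable ∩ accepting = {B, D} — nonempty.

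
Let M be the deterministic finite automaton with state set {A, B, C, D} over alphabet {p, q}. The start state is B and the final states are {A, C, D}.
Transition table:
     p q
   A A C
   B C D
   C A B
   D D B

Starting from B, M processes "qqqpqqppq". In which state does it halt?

B --q--> D
D --q--> B
B --q--> D
D --p--> D
D --q--> B
B --q--> D
D --p--> D
D --p--> D
D --q--> B

B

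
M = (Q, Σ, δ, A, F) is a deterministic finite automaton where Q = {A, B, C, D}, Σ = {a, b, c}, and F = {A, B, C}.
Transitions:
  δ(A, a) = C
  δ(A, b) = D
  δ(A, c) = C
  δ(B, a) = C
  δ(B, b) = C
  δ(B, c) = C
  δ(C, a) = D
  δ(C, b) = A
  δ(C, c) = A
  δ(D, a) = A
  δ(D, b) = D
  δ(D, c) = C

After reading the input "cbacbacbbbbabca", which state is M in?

D

A --c--> C
C --b--> A
A --a--> C
C --c--> A
A --b--> D
D --a--> A
A --c--> C
C --b--> A
A --b--> D
D --b--> D
D --b--> D
D --a--> A
A --b--> D
D --c--> C
C --a--> D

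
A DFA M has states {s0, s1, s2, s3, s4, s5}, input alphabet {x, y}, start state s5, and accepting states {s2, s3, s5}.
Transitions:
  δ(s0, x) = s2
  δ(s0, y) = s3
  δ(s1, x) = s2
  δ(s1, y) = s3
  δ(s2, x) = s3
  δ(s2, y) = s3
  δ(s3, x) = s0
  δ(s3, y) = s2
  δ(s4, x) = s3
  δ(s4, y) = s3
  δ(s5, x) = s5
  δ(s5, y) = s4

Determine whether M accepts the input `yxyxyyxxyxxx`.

s5 --y--> s4
s4 --x--> s3
s3 --y--> s2
s2 --x--> s3
s3 --y--> s2
s2 --y--> s3
s3 --x--> s0
s0 --x--> s2
s2 --y--> s3
s3 --x--> s0
s0 --x--> s2
s2 --x--> s3
End in state s3, which is an accepting state.

accepted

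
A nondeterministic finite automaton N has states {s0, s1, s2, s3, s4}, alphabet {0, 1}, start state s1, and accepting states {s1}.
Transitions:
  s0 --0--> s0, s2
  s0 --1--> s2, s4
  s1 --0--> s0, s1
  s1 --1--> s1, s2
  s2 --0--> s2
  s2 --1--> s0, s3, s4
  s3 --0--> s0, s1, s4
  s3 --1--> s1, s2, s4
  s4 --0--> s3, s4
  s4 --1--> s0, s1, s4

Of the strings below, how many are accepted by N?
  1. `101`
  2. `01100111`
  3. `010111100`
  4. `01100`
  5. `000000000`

`101`: accepted
`01100111`: accepted
`010111100`: accepted
`01100`: accepted
`000000000`: accepted

5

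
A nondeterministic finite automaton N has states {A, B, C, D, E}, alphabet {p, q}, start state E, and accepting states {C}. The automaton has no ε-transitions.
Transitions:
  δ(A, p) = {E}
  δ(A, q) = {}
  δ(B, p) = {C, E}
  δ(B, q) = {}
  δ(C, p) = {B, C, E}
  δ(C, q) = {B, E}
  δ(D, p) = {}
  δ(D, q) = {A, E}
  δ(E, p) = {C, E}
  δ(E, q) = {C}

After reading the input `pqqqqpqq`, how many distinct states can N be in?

Start: {E}
read p: {C, E}
read q: {B, C, E}
read q: {B, C, E}
read q: {B, C, E}
read q: {B, C, E}
read p: {B, C, E}
read q: {B, C, E}
read q: {B, C, E}
Final reachable set {B, C, E} has 3 states.

3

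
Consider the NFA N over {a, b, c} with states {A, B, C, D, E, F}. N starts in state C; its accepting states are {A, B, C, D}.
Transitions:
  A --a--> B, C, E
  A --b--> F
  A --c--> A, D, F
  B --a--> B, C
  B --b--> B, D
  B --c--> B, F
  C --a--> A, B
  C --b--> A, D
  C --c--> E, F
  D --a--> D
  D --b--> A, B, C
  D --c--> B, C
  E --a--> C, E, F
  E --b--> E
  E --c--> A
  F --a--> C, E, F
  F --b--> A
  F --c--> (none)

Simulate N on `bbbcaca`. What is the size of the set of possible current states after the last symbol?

Start: {C}
read b: {A, D}
read b: {A, B, C, F}
read b: {A, B, D, F}
read c: {A, B, C, D, F}
read a: {A, B, C, D, E, F}
read c: {A, B, C, D, E, F}
read a: {A, B, C, D, E, F}
Final reachable set {A, B, C, D, E, F} has 6 states.

6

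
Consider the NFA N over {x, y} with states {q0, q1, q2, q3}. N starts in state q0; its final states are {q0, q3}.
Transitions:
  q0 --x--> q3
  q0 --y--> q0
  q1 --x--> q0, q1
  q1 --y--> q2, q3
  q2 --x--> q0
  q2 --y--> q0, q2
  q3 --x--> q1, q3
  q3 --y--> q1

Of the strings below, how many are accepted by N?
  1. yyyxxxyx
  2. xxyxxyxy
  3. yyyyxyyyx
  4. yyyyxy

3

yyyxxxyx: accepted
xxyxxyxy: accepted
yyyyxyyyx: accepted
yyyyxy: rejected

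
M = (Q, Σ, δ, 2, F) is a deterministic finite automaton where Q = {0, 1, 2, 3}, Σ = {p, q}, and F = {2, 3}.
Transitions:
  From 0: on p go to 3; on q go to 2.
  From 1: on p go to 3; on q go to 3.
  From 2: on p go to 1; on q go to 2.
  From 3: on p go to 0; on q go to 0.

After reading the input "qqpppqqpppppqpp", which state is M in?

3

2 --q--> 2
2 --q--> 2
2 --p--> 1
1 --p--> 3
3 --p--> 0
0 --q--> 2
2 --q--> 2
2 --p--> 1
1 --p--> 3
3 --p--> 0
0 --p--> 3
3 --p--> 0
0 --q--> 2
2 --p--> 1
1 --p--> 3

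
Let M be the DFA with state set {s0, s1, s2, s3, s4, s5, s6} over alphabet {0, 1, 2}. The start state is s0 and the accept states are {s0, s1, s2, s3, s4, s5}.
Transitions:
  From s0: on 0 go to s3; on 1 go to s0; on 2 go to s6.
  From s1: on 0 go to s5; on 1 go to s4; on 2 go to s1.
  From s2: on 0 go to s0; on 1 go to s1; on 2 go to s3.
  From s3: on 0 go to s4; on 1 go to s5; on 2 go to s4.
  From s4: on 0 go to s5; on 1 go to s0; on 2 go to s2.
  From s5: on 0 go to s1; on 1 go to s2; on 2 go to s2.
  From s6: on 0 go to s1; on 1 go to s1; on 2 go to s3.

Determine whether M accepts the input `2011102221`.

accepted

s0 --2--> s6
s6 --0--> s1
s1 --1--> s4
s4 --1--> s0
s0 --1--> s0
s0 --0--> s3
s3 --2--> s4
s4 --2--> s2
s2 --2--> s3
s3 --1--> s5
End in state s5, which is an accepting state.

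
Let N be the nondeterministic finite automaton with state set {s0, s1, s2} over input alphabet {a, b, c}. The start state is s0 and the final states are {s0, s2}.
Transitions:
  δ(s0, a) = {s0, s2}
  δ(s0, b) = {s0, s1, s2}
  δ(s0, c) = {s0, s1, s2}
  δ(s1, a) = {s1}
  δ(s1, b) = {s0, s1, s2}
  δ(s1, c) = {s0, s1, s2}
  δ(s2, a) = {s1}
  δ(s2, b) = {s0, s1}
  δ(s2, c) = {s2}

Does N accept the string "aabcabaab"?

Start: {s0}
read a: {s0, s2}
read a: {s0, s1, s2}
read b: {s0, s1, s2}
read c: {s0, s1, s2}
read a: {s0, s1, s2}
read b: {s0, s1, s2}
read a: {s0, s1, s2}
read a: {s0, s1, s2}
read b: {s0, s1, s2}
Reachable ∩ accepting = {s0, s2} — nonempty.

accepted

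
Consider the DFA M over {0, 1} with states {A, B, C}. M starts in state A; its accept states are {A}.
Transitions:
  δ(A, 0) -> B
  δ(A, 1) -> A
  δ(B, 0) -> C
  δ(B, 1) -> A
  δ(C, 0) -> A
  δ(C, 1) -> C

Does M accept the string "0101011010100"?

rejected

A --0--> B
B --1--> A
A --0--> B
B --1--> A
A --0--> B
B --1--> A
A --1--> A
A --0--> B
B --1--> A
A --0--> B
B --1--> A
A --0--> B
B --0--> C
End in state C, which is not an accepting state.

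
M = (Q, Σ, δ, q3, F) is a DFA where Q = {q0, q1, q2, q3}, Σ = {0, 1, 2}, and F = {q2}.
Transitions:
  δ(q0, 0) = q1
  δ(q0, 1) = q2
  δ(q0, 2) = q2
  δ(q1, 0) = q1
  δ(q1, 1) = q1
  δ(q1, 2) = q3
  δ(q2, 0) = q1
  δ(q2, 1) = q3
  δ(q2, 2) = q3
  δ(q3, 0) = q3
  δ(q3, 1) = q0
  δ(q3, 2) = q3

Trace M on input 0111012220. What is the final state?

q3

q3 --0--> q3
q3 --1--> q0
q0 --1--> q2
q2 --1--> q3
q3 --0--> q3
q3 --1--> q0
q0 --2--> q2
q2 --2--> q3
q3 --2--> q3
q3 --0--> q3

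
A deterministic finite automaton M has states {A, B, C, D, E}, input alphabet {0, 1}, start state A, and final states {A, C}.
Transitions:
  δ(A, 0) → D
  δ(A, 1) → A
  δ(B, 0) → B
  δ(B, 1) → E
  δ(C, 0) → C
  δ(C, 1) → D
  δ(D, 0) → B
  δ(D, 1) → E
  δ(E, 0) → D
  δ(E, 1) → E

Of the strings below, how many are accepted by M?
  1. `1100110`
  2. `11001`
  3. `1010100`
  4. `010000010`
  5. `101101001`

`1100110`: rejected
`11001`: rejected
`1010100`: rejected
`010000010`: rejected
`101101001`: rejected

0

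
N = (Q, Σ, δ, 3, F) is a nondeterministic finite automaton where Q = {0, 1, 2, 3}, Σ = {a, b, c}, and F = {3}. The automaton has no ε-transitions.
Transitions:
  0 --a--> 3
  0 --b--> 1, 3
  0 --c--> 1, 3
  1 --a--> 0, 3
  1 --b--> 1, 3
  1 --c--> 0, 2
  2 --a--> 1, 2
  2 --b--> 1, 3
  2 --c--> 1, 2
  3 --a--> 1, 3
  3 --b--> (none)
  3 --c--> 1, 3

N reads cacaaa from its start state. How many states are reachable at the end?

4

Start: {3}
read c: {1, 3}
read a: {0, 1, 3}
read c: {0, 1, 2, 3}
read a: {0, 1, 2, 3}
read a: {0, 1, 2, 3}
read a: {0, 1, 2, 3}
Final reachable set {0, 1, 2, 3} has 4 states.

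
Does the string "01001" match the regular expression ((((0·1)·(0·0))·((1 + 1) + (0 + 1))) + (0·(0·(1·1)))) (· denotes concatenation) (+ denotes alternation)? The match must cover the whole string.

yes

The left alternative (((0·1)·(0·0))·((1+1)+(0+1))) matches 01001.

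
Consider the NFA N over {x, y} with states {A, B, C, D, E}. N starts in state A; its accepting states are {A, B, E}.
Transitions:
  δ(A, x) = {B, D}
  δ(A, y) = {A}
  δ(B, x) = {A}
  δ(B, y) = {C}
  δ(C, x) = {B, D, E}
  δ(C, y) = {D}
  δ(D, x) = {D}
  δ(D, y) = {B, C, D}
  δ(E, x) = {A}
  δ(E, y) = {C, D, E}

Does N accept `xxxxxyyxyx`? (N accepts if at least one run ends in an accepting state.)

accepted

Start: {A}
read x: {B, D}
read x: {A, D}
read x: {B, D}
read x: {A, D}
read x: {B, D}
read y: {B, C, D}
read y: {B, C, D}
read x: {A, B, D, E}
read y: {A, B, C, D, E}
read x: {A, B, D, E}
Reachable ∩ accepting = {A, B, E} — nonempty.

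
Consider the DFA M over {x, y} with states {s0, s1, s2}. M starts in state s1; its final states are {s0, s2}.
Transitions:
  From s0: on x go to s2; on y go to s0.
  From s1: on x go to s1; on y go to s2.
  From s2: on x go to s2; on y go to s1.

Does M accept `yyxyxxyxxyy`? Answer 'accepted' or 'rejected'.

rejected

s1 --y--> s2
s2 --y--> s1
s1 --x--> s1
s1 --y--> s2
s2 --x--> s2
s2 --x--> s2
s2 --y--> s1
s1 --x--> s1
s1 --x--> s1
s1 --y--> s2
s2 --y--> s1
End in state s1, which is not an accepting state.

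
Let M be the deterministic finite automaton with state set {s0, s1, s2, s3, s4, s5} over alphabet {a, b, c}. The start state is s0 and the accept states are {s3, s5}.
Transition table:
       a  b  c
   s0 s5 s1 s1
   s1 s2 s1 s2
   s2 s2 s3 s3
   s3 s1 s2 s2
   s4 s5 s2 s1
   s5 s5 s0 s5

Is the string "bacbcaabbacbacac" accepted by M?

s0 --b--> s1
s1 --a--> s2
s2 --c--> s3
s3 --b--> s2
s2 --c--> s3
s3 --a--> s1
s1 --a--> s2
s2 --b--> s3
s3 --b--> s2
s2 --a--> s2
s2 --c--> s3
s3 --b--> s2
s2 --a--> s2
s2 --c--> s3
s3 --a--> s1
s1 --c--> s2
End in state s2, which is not an accepting state.

rejected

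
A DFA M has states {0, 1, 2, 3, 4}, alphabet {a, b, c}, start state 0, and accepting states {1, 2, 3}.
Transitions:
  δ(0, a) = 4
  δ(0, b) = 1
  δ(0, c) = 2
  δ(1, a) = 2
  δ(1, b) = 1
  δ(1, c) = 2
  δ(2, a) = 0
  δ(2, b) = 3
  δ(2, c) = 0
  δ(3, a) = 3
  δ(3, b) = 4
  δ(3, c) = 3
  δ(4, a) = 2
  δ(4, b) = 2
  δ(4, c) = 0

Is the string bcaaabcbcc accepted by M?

0 --b--> 1
1 --c--> 2
2 --a--> 0
0 --a--> 4
4 --a--> 2
2 --b--> 3
3 --c--> 3
3 --b--> 4
4 --c--> 0
0 --c--> 2
End in state 2, which is an accepting state.

accepted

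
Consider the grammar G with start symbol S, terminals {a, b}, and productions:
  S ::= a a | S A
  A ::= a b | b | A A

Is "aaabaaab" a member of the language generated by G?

no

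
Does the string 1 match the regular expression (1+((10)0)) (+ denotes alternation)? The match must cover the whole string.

The left alternative 1 matches 1.

yes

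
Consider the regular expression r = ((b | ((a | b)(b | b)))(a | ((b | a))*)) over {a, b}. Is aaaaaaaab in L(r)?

No split of aaaaaaaab into u·v has (b|((a|b)(b|b))) matching u and (a|((b|a))*) matching v.

no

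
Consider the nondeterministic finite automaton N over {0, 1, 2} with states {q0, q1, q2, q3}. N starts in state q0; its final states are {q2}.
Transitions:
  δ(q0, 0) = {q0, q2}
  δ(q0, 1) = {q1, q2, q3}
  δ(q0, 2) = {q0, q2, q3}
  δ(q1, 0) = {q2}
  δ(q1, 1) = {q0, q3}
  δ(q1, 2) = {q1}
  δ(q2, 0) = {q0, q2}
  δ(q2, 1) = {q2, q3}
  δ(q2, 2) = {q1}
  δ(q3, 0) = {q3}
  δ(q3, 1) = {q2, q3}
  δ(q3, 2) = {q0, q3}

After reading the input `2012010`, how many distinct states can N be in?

Start: {q0}
read 2: {q0, q2, q3}
read 0: {q0, q2, q3}
read 1: {q1, q2, q3}
read 2: {q0, q1, q3}
read 0: {q0, q2, q3}
read 1: {q1, q2, q3}
read 0: {q0, q2, q3}
Final reachable set {q0, q2, q3} has 3 states.

3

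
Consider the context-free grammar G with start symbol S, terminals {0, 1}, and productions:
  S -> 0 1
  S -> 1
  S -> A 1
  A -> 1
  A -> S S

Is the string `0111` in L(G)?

S ⇒ A1 ⇒ SS1 ⇒ 01S1 ⇒ 0111

yes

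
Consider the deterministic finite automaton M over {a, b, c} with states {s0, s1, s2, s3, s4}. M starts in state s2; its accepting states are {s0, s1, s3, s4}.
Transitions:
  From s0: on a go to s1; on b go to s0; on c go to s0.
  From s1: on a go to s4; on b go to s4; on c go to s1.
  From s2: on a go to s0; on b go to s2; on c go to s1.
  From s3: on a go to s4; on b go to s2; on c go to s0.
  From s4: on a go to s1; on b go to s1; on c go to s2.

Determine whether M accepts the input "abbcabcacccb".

s2 --a--> s0
s0 --b--> s0
s0 --b--> s0
s0 --c--> s0
s0 --a--> s1
s1 --b--> s4
s4 --c--> s2
s2 --a--> s0
s0 --c--> s0
s0 --c--> s0
s0 --c--> s0
s0 --b--> s0
End in state s0, which is an accepting state.

accepted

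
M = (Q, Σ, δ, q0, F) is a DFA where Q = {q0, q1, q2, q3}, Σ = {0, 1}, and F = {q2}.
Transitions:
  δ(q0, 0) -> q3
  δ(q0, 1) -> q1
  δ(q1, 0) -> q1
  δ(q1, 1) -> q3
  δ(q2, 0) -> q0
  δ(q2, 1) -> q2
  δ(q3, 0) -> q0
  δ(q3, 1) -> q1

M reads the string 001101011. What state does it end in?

q0 --0--> q3
q3 --0--> q0
q0 --1--> q1
q1 --1--> q3
q3 --0--> q0
q0 --1--> q1
q1 --0--> q1
q1 --1--> q3
q3 --1--> q1

q1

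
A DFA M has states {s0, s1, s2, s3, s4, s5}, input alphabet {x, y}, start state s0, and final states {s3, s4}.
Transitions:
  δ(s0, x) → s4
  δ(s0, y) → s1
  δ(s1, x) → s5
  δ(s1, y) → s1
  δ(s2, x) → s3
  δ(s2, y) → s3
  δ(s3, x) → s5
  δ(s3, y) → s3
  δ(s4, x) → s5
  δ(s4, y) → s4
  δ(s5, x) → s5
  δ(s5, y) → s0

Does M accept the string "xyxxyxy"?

accepted

s0 --x--> s4
s4 --y--> s4
s4 --x--> s5
s5 --x--> s5
s5 --y--> s0
s0 --x--> s4
s4 --y--> s4
End in state s4, which is an accepting state.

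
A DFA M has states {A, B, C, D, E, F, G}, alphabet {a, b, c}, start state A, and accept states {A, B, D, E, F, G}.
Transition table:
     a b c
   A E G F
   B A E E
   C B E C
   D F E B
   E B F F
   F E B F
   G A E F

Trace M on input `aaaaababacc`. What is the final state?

F

A --a--> E
E --a--> B
B --a--> A
A --a--> E
E --a--> B
B --b--> E
E --a--> B
B --b--> E
E --a--> B
B --c--> E
E --c--> F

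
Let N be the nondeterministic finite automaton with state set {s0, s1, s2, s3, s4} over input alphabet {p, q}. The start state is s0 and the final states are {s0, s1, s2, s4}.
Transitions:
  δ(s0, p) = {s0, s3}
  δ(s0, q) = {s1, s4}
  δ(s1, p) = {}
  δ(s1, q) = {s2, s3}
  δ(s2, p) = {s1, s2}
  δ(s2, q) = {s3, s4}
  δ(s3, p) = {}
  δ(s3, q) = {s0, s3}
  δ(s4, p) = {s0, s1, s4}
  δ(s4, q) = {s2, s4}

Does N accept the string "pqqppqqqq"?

Start: {s0}
read p: {s0, s3}
read q: {s0, s1, s3, s4}
read q: {s0, s1, s2, s3, s4}
read p: {s0, s1, s2, s3, s4}
read p: {s0, s1, s2, s3, s4}
read q: {s0, s1, s2, s3, s4}
read q: {s0, s1, s2, s3, s4}
read q: {s0, s1, s2, s3, s4}
read q: {s0, s1, s2, s3, s4}
Reachable ∩ accepting = {s0, s1, s2, s4} — nonempty.

accepted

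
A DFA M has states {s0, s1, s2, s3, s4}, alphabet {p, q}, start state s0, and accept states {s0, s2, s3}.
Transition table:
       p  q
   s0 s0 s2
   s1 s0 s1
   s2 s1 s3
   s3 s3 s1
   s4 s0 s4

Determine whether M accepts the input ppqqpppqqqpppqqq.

rejected

s0 --p--> s0
s0 --p--> s0
s0 --q--> s2
s2 --q--> s3
s3 --p--> s3
s3 --p--> s3
s3 --p--> s3
s3 --q--> s1
s1 --q--> s1
s1 --q--> s1
s1 --p--> s0
s0 --p--> s0
s0 --p--> s0
s0 --q--> s2
s2 --q--> s3
s3 --q--> s1
End in state s1, which is not an accepting state.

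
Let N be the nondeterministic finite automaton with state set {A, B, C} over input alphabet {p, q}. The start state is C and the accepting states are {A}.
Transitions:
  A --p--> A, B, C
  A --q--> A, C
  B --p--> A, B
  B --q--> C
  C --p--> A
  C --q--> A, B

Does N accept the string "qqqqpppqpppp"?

Start: {C}
read q: {A, B}
read q: {A, C}
read q: {A, B, C}
read q: {A, B, C}
read p: {A, B, C}
read p: {A, B, C}
read p: {A, B, C}
read q: {A, B, C}
read p: {A, B, C}
read p: {A, B, C}
read p: {A, B, C}
read p: {A, B, C}
Reachable ∩ accepting = {A} — nonempty.

accepted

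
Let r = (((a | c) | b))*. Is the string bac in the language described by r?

Split into 3 pieces b · a · c; each matches ((a|c)|b).

yes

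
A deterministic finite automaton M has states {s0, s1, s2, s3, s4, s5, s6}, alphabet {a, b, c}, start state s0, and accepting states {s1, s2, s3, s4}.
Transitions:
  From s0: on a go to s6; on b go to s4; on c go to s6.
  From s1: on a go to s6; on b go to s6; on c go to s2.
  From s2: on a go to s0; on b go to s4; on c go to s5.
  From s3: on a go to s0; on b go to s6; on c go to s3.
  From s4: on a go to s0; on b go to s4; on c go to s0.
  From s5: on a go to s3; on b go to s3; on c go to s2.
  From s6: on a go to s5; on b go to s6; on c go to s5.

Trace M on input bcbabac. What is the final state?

s0 --b--> s4
s4 --c--> s0
s0 --b--> s4
s4 --a--> s0
s0 --b--> s4
s4 --a--> s0
s0 --c--> s6

s6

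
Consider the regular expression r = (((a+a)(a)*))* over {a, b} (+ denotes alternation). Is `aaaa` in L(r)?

Split into 4 pieces a · a · a · a; each matches ((a+a)(a)*).

yes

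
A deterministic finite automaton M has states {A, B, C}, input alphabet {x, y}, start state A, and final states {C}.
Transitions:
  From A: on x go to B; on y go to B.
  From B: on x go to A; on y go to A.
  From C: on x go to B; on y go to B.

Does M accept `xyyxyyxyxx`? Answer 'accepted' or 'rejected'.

rejected

A --x--> B
B --y--> A
A --y--> B
B --x--> A
A --y--> B
B --y--> A
A --x--> B
B --y--> A
A --x--> B
B --x--> A
End in state A, which is not an accepting state.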